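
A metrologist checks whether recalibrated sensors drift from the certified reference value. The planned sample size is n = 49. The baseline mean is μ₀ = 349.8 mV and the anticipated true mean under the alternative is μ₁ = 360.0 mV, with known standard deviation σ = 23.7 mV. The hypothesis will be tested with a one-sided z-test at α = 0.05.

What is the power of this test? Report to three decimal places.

Power ≈ 0.914

Standardized effect: d = |μ₁ − μ₀| / σ = |360.0 − 349.8| / 23.7 = 0.4304
Noncentrality parameter: δ = d·√n = 0.4304 × √49 = 3.0127
One-sided α = 0.05 → critical value z_{0.05} = 1.645.
Power = P(Z > 1.645 − δ) = Φ(1.368) = 0.9143.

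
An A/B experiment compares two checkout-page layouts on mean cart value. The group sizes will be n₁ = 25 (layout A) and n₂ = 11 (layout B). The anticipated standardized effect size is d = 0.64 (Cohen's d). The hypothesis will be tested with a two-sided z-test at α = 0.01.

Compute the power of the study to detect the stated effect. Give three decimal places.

Power ≈ 0.210

Noncentrality parameter: δ = d / √(1/n₁ + 1/n₂) = 0.64 / √(1/25 + 1/11) = 1.7689
Two-sided α = 0.01 → critical value z_{0.005} = 2.576.
Power = Φ(δ − 2.576) + Φ(−δ − 2.576) = Φ(-0.807) + Φ(-4.345) = 0.2098 + 0.0000 = 0.2099.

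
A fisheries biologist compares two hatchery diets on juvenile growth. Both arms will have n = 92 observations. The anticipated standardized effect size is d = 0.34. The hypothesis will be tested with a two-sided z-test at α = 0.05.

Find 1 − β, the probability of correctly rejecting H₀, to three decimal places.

Power ≈ 0.635

Noncentrality parameter: δ = d·√(n/2) = 0.34 × √(92/2) = 2.3060
Critical value for a two-sided test at α = 0.05: z_{α/2} = 1.960.
Power = Φ(δ − 1.960) + Φ(−δ − 1.960) = Φ(0.346) + Φ(-4.266) = 0.6353 + 0.0000 = 0.6353.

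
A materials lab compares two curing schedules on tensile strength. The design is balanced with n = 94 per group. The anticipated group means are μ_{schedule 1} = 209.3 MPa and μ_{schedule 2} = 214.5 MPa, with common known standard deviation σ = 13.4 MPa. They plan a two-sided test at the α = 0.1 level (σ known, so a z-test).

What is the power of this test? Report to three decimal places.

Standardized effect: d = |μ_{schedule 1} − μ_{schedule 2}| / σ = |209.3 − 214.5| / 13.4 = 0.3881
Noncentrality parameter: δ = d·√(n/2) = 0.3881 × √(94/2) = 2.6604
Critical value for a two-sided test at α = 0.1: z_{α/2} = 1.645.
Power = Φ(δ − 1.645) + Φ(−δ − 1.645) = Φ(1.016) + Φ(-4.305) = 0.8451 + 0.0000 = 0.8451.

Power ≈ 0.845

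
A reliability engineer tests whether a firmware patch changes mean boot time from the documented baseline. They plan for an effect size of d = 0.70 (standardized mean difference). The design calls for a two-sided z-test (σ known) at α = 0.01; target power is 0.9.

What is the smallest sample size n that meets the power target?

Set Φ(δ − 2.576) = 0.9; then δ − 2.576 = Φ⁻¹(0.9) = 1.282, giving δ = 3.857.
(The Φ(−δ − z_{α/2}) term is vanishingly small for δ > 0 and is dropped in the standard sample-size formula.)
δ = d·√n ⇒ n = (δ/d)² = (3.857 / 0.70)² = 30.37.
Rounding up, n = 31.

n = 31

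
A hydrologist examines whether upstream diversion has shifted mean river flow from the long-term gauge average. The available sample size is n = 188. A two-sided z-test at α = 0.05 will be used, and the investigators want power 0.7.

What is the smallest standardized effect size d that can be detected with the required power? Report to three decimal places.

Need Φ(δ − 1.960) = 0.7, so δ = 1.960 + 0.524 = 2.484.
(Lower-tail contribution to power is negligible for δ > 0.)
δ = d·√n ⇒ d = δ/√n = 2.484/√188 = 0.1812.

d ≈ 0.181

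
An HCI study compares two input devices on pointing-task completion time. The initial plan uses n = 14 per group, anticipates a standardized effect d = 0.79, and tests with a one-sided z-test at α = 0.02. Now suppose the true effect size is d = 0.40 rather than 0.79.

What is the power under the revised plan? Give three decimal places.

Power ≈ 0.160

With d = 0.40: δ = d·√(n/2) = 0.40 × √(14/2) = 1.0583. Critical value z_{0.02} = 2.054.
Revised power = P(Z > 2.054 − δ) = Φ(-0.995) = 0.1598.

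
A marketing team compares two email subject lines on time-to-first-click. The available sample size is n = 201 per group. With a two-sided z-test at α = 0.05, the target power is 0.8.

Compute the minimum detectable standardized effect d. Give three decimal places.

d ≈ 0.279

Need Φ(δ − 1.960) = 0.8, so δ = 1.960 + 0.842 = 2.802.
(Lower-tail contribution to power is negligible for δ > 0.)
δ = d·√(n/2) ⇒ d = δ/√(n/2) = 2.802/√(201/2) = 0.2795.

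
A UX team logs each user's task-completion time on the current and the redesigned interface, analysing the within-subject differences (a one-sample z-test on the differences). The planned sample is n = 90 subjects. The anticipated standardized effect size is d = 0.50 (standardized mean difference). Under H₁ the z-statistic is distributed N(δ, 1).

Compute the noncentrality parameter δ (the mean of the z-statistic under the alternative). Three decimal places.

The noncentrality parameter scales effect size by the design's sample-size factor: δ = d·√n = 0.50 × √90 = 4.7434

δ ≈ 4.743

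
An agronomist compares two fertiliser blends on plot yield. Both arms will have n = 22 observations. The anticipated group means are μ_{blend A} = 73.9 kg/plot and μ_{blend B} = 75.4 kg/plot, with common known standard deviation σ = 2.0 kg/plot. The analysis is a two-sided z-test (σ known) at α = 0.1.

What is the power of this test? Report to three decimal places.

Standardized effect: d = |μ_{blend A} − μ_{blend B}| / σ = |73.9 − 75.4| / 2.0 = 0.7500
Noncentrality parameter: δ = d·√(n/2) = 0.7500 × √(22/2) = 2.4875
Two-sided α = 0.1 → critical value z_{0.05} = 1.645.
Power = Φ(δ − 1.645) + Φ(−δ − 1.645) = Φ(0.843) + Φ(-4.132) = 0.8003 + 0.0000 = 0.8003.

Power ≈ 0.800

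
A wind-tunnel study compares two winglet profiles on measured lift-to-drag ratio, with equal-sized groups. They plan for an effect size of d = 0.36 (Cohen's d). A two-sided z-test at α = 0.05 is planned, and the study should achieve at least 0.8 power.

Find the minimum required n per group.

n = 122 per group

For power 0.8 need Φ(δ − z_{0.025}) = 0.8, so δ = z_{0.025} + z_{0.20} = 1.960 + 0.842 = 2.802.
(Ignoring the negligible lower-tail rejection probability gives the usual closed-form inversion.)
δ = d·√(n/2) ⇒ n = 2(δ/d)² = 2 × (2.802 / 0.36)² = 121.12.
Round up to the next whole unit.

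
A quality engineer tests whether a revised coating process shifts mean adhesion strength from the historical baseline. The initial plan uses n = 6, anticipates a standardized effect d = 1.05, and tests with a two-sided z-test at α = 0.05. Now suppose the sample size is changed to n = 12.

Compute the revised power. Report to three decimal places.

With n = 12: δ = d·√n = 1.05 × √12 = 3.6373. Critical value z_{0.025} = 1.960.
Revised power = Φ(δ − 1.960) + Φ(−δ − 1.960) = Φ(1.677) + Φ(-5.597) = 0.9533 + 0.0000 = 0.9533.

Power ≈ 0.953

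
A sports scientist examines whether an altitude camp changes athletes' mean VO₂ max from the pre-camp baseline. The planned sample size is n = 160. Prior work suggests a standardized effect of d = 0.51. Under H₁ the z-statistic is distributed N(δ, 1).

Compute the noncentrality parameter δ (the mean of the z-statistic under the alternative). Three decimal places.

δ ≈ 6.451

δ = d·√n = 0.51 × √160 = 6.4510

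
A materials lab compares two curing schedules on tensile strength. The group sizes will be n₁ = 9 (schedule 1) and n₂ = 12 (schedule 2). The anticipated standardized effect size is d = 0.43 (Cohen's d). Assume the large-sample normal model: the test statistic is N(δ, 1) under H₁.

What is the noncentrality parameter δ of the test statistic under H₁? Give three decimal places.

δ = d / √(1/n₁ + 1/n₂) = 0.43 / √(1/9 + 1/12) = 0.9751

δ ≈ 0.975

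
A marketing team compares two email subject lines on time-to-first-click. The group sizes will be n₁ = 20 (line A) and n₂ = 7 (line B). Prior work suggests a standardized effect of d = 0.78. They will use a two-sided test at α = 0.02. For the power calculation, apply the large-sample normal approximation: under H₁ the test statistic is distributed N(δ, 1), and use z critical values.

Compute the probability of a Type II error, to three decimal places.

β ≈ 0.709

Noncentrality parameter: δ = d / √(1/n₁ + 1/n₂) = 0.78 / √(1/20 + 1/7) = 1.7761
Critical value for a two-sided test at α = 0.02: z_{α/2} = 2.326.
Power = Φ(δ − 2.326) + Φ(−δ − 2.326) = Φ(-0.550) + Φ(-4.102) = 0.2911 + 0.0000 = 0.2911.
Type II error: β = 1 − power = 1 − 0.2911 = 0.7089.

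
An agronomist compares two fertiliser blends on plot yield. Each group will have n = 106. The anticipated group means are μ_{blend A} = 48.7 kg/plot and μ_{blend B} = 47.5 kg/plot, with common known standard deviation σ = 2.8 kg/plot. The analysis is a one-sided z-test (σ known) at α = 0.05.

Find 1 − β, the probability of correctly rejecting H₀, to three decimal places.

Standardized effect: d = |μ_{blend A} − μ_{blend B}| / σ = |48.7 − 47.5| / 2.8 = 0.4286
Noncentrality parameter: λ = d·√(n/2) = 0.4286 × √(106/2) = 3.1200
Critical value for a one-sided test at α = 0.05: z_α = 1.645.
Power = Φ(λ − 1.645) = Φ(1.475) = 0.9299.

Power ≈ 0.930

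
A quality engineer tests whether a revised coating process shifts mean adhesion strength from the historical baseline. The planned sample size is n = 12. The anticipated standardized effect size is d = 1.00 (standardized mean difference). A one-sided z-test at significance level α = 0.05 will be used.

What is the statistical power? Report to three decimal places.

Noncentrality parameter: δ = d·√n = 1.00 × √12 = 3.4641
One-sided α = 0.05 → critical value z_{0.05} = 1.645.
Power = P(Z > 1.645 − δ) = Φ(1.819) = 0.9656.

Power ≈ 0.966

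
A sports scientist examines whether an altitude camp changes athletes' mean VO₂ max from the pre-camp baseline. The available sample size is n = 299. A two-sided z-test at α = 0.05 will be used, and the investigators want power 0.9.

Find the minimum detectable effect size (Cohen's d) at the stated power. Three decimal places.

d ≈ 0.187

Need Φ(δ − 1.960) = 0.9, so δ = 1.960 + 1.282 = 3.242.
(Lower-tail contribution to power is negligible for δ > 0.)
δ = d·√n ⇒ d = δ/√n = 3.242/√299 = 0.1875.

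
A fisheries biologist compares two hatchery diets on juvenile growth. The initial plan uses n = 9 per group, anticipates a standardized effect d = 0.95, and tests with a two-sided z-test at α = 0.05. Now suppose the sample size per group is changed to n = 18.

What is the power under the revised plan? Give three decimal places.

Power ≈ 0.813

With n = 18 per group: δ = d·√(n/2) = 0.95 × √(18/2) = 2.8500. Critical value z_{0.025} = 1.960.
Revised power = Φ(δ − 1.960) + Φ(−δ − 1.960) = Φ(0.890) + Φ(-4.810) = 0.8133 + 0.0000 = 0.8133.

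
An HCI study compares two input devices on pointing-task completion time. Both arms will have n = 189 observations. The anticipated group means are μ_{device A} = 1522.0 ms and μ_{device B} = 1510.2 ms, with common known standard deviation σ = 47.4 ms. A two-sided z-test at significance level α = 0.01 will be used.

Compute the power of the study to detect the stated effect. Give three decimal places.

Power ≈ 0.438

Standardized effect: d = |μ_{device A} − μ_{device B}| / σ = |1522.0 − 1510.2| / 47.4 = 0.2489
Noncentrality parameter: δ = d·√(n/2) = 0.2489 × √(189/2) = 2.4200
Critical value for a two-sided test at α = 0.01: z_{α/2} = 2.576.
Power = Φ(δ − 2.576) + Φ(−δ − 2.576) = Φ(-0.156) + Φ(-4.996) = 0.4381 + 0.0000 = 0.4381.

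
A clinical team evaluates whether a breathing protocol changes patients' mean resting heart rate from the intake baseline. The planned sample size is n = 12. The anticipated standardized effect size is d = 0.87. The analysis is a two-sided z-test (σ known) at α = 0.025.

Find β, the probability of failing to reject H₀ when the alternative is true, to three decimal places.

Noncentrality parameter: δ = d·√n = 0.87 × √12 = 3.0138
Critical value for a two-sided test at α = 0.025: z_{α/2} = 2.241.
Power = Φ(δ − 2.241) + Φ(−δ − 2.241) = Φ(0.772) + Φ(-5.255) = 0.7801 + 0.0000 = 0.7801.
Type II error: β = 1 − power = 1 − 0.7801 = 0.2199.

β ≈ 0.220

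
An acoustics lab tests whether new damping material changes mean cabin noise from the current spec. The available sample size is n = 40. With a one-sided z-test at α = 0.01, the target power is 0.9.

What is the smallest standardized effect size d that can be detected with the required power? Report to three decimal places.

Required noncentrality: δ = z_{0.01} + z_{0.10} = 2.326 + 1.282 = 3.608.
δ = d·√n ⇒ d = δ/√n = 3.608/√40 = 0.5705.

d ≈ 0.570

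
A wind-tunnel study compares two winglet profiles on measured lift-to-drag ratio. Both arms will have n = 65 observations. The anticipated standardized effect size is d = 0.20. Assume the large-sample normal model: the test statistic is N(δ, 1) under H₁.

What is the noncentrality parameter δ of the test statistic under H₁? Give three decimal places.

δ = d·√(n/2) = 0.20 × √(65/2) = 1.1402

δ ≈ 1.140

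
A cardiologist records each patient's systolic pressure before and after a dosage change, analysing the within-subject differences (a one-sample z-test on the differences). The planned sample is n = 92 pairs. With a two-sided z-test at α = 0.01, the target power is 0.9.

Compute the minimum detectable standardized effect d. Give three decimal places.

d ≈ 0.402

Need Φ(δ − 2.576) = 0.9, so δ = 2.576 + 1.282 = 3.857.
(Lower-tail contribution to power is negligible for δ > 0.)
δ = d·√n ⇒ d = δ/√n = 3.857/√92 = 0.4022.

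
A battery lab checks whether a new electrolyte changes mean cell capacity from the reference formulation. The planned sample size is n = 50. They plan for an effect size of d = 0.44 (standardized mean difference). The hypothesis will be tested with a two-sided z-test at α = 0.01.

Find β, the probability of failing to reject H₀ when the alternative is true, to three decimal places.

β ≈ 0.296

Noncentrality parameter: δ = d·√n = 0.44 × √50 = 3.1113
Two-sided α = 0.01 → critical value z_{0.005} = 2.576.
Power = Φ(δ − 2.576) + Φ(−δ − 2.576) = Φ(0.535) + Φ(-5.687) = 0.7038 + 0.0000 = 0.7038.
Type II error: β = 1 − power = 1 − 0.7038 = 0.2962.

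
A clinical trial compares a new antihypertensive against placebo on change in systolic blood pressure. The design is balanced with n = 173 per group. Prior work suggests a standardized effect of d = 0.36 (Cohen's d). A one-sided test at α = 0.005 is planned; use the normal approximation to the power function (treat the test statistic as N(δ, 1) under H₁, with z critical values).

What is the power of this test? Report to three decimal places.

Noncentrality parameter: δ = d·√(n/2) = 0.36 × √(173/2) = 3.3482
One-sided α = 0.005 → critical value z_{0.005} = 2.576.
Power = P(Z > 2.576 − δ) = Φ(0.772) = 0.7801.

Power ≈ 0.780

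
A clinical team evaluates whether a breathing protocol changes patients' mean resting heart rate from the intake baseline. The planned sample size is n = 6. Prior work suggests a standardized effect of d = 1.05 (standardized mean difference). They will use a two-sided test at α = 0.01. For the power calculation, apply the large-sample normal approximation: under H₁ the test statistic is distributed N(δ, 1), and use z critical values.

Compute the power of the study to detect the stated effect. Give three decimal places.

Power ≈ 0.498

Noncentrality parameter: δ = d·√n = 1.05 × √6 = 2.5720
Critical value for a two-sided test at α = 0.01: z_{α/2} = 2.576.
Power = Φ(δ − 2.576) + Φ(−δ − 2.576) = Φ(-0.004) + Φ(-5.148) = 0.4985 + 0.0000 = 0.4985.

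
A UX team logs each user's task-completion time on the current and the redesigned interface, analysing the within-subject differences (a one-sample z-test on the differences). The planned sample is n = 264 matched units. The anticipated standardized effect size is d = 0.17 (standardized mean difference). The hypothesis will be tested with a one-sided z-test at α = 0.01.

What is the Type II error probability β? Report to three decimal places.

β ≈ 0.331

Noncentrality parameter: δ = d·√n = 0.17 × √264 = 2.7622
One-sided α = 0.01 → critical value z_{0.01} = 2.326.
Power = P(Z > 2.326 − δ) = Φ(0.436) = 0.6685.
Type II error: β = 1 − power = 1 − 0.6685 = 0.3315.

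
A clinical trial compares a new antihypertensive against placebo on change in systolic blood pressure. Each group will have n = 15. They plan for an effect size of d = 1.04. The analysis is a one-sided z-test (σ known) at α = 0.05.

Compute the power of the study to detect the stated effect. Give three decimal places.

Noncentrality parameter: δ = d·√(n/2) = 1.04 × √(15/2) = 2.8482
Critical value for a one-sided test at α = 0.05: z_α = 1.645.
Power = Φ(δ − 1.645) = Φ(1.203) = 0.8856.

Power ≈ 0.886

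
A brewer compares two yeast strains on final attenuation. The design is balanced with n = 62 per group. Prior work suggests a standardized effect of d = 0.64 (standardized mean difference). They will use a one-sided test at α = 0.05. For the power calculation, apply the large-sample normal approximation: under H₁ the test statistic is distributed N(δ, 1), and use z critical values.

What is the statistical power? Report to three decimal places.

Noncentrality parameter: δ = d·√(n/2) = 0.64 × √(62/2) = 3.5634
One-sided α = 0.05 → critical value z_{0.05} = 1.645.
Power = Φ(δ − 1.645) = Φ(1.919) = 0.9725.

Power ≈ 0.972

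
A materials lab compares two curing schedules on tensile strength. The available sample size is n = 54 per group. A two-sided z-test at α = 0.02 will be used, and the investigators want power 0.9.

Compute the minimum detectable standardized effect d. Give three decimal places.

Need Φ(δ − 2.326) = 0.9, so δ = 2.326 + 1.282 = 3.608.
(Lower-tail contribution to power is negligible for δ > 0.)
δ = d·√(n/2) ⇒ d = δ/√(n/2) = 3.608/√(54/2) = 0.6943.

d ≈ 0.694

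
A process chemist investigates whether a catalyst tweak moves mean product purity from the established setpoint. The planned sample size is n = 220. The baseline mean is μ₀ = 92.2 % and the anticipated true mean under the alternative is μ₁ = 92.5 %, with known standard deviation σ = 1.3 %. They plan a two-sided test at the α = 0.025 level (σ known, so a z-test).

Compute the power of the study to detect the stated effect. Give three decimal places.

Power ≈ 0.881

Standardized effect: d = |μ₁ − μ₀| / σ = |92.5 − 92.2| / 1.3 = 0.2308
Noncentrality parameter: δ = d·√n = 0.2308 × √220 = 3.4229
Critical value for a two-sided test at α = 0.025: z_{α/2} = 2.241.
Power = Φ(δ − 2.241) + Φ(−δ − 2.241) = Φ(1.181) + Φ(-5.664) = 0.8813 + 0.0000 = 0.8813.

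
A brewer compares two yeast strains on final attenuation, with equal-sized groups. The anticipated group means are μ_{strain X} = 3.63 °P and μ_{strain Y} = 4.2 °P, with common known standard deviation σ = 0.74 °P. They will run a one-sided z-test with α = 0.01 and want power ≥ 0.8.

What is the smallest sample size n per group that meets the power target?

n = 34 per group

Standardized effect: d = |μ_{strain X} − μ_{strain Y}| / σ = |3.63 − 4.2| / 0.74 = 0.7703
Set Φ(δ − 2.326) = 0.8; then δ − 2.326 = Φ⁻¹(0.8) = 0.842, giving δ = 3.168.
δ = d·√(n/2) ⇒ n = 2(δ/d)² = 2 × (3.168 / 0.7703)² = 33.83.
Rounding up, n = 34 per group.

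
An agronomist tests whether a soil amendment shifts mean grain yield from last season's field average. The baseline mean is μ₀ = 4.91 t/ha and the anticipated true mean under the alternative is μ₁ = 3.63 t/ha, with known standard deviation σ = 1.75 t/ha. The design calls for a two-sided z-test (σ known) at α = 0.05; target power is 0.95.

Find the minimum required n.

Standardized effect: d = |μ₁ − μ₀| / σ = |3.63 − 4.91| / 1.75 = 0.7314
Set Φ(δ − 1.960) = 0.95; then δ − 1.960 = Φ⁻¹(0.95) = 1.645, giving δ = 3.605.
(For δ > 0 the lower-tail rejection region contributes negligibly to power, so the one-term inversion is standard.)
δ = d·√n ⇒ n = (δ/d)² = (3.605 / 0.7314)² = 24.29.
Round up to the next whole unit.

n = 25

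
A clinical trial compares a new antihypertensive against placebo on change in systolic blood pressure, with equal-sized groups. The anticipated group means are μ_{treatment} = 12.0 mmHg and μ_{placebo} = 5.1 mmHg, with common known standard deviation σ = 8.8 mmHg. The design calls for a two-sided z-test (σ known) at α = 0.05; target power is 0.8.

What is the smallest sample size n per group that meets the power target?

Standardized effect: d = |μ_{treatment} − μ_{placebo}| / σ = |12.0 − 5.1| / 8.8 = 0.7841
Set Φ(δ − 1.960) = 0.8; then δ − 1.960 = Φ⁻¹(0.8) = 0.842, giving δ = 2.802.
(Ignoring the negligible lower-tail rejection probability gives the usual closed-form inversion.)
δ = d·√(n/2) ⇒ n = 2(δ/d)² = 2 × (2.802 / 0.7841)² = 25.53.
Round up to the next whole unit.

n = 26 per group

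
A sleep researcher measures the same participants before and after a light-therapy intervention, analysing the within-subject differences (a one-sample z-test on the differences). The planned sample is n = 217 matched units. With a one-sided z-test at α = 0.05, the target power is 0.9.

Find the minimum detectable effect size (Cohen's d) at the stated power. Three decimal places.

Need Φ(δ − 1.645) = 0.9, so δ = 1.645 + 1.282 = 2.926.
δ = d·√n ⇒ d = δ/√n = 2.926/√217 = 0.1987.

d ≈ 0.199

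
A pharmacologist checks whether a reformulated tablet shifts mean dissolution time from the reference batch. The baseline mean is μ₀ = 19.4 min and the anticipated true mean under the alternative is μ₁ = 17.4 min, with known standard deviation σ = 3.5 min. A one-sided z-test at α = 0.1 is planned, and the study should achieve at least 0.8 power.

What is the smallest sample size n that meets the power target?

Standardized effect: d = |μ₁ − μ₀| / σ = |17.4 − 19.4| / 3.5 = 0.5714
For power 0.8 need Φ(δ − z_{0.1}) = 0.8, so δ = z_{0.1} + z_{0.20} = 1.282 + 0.842 = 2.123.
δ = d·√n ⇒ n = (δ/d)² = (2.123 / 0.5714)² = 13.81.
Rounding up, n = 14.

n = 14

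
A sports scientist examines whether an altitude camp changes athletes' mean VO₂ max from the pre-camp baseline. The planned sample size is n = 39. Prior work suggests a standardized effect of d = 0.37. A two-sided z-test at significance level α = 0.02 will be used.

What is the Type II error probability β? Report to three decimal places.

β ≈ 0.506

Noncentrality parameter: δ = d·√n = 0.37 × √39 = 2.3106
Critical value for a two-sided test at α = 0.02: z_{α/2} = 2.326.
Power = Φ(δ − 2.326) + Φ(−δ − 2.326) = Φ(-0.016) + Φ(-4.637) = 0.4937 + 0.0000 = 0.4937.
Type II error: β = 1 − power = 1 − 0.4937 = 0.5063.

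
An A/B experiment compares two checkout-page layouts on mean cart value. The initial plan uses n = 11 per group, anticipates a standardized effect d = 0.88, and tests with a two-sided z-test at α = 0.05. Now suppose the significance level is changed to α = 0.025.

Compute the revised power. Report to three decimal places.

δ = d·√(n/2) = 0.88 × √(11/2) = 2.0638 (unchanged). New critical value: z_{0.0125} = 2.241.
Revised power = Φ(δ − 2.241) + Φ(−δ − 2.241) = Φ(-0.178) + Φ(-4.305) = 0.4295 + 0.0000 = 0.4295.

Power ≈ 0.430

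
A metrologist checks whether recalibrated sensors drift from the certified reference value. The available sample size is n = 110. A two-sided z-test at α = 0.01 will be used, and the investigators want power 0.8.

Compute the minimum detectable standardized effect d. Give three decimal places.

d ≈ 0.326

Need Φ(δ − 2.576) = 0.8, so δ = 2.576 + 0.842 = 3.417.
(Lower-tail contribution to power is negligible for δ > 0.)
δ = d·√n ⇒ d = δ/√n = 3.417/√110 = 0.3258.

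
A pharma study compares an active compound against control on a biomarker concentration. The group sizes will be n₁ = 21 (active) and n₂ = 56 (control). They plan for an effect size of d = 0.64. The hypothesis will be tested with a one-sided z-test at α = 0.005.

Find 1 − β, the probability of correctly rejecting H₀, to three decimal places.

Power ≈ 0.470

Noncentrality parameter: δ = d / √(1/n₁ + 1/n₂) = 0.64 / √(1/21 + 1/56) = 2.5011
One-sided α = 0.005 → critical value z_{0.005} = 2.576.
Power = Φ(δ − 2.576) = Φ(-0.075) = 0.4702.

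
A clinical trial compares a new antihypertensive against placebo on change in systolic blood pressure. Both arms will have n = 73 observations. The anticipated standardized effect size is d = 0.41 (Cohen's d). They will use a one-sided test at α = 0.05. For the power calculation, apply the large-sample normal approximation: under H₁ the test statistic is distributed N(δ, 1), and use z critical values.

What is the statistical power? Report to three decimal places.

Noncentrality parameter: δ = d·√(n/2) = 0.41 × √(73/2) = 2.4770
Critical value for a one-sided test at α = 0.05: z_α = 1.645.
Power = Φ(δ − 1.645) = Φ(0.832) = 0.7973.

Power ≈ 0.797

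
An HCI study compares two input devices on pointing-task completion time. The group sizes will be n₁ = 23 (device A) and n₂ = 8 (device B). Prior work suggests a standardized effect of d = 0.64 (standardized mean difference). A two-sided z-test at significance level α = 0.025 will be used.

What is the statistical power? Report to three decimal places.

Power ≈ 0.248

Noncentrality parameter: δ = d / √(1/n₁ + 1/n₂) = 0.64 / √(1/23 + 1/8) = 1.5592
Critical value for a two-sided test at α = 0.025: z_{α/2} = 2.241.
Power = Φ(δ − 2.241) + Φ(−δ − 2.241) = Φ(-0.682) + Φ(-3.801) = 0.2476 + 0.0001 = 0.2476.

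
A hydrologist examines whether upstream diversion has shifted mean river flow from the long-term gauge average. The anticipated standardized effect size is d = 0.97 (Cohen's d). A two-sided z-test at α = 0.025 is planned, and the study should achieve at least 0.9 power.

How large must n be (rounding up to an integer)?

n = 14

Set Φ(δ − 2.241) = 0.9; then δ − 2.241 = Φ⁻¹(0.9) = 1.282, giving δ = 3.523.
(The Φ(−δ − z_{α/2}) term is vanishingly small for δ > 0 and is dropped in the standard sample-size formula.)
δ = d·√n ⇒ n = (δ/d)² = (3.523 / 0.97)² = 13.19.
Round up to the next whole unit.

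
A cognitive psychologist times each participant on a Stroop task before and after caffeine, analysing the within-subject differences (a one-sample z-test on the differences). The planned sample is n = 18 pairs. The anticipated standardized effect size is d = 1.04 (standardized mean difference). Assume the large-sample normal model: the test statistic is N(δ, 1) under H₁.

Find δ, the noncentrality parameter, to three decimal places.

δ ≈ 4.412

δ = d·√n = 1.04 × √18 = 4.4123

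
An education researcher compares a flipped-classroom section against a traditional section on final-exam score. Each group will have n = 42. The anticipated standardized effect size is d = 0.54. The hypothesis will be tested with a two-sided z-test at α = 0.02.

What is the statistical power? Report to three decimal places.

Power ≈ 0.559

Noncentrality parameter: δ = d·√(n/2) = 0.54 × √(42/2) = 2.4746
Critical value for a two-sided test at α = 0.02: z_{α/2} = 2.326.
Power = Φ(δ − 2.326) + Φ(−δ − 2.326) = Φ(0.148) + Φ(-4.801) = 0.5589 + 0.0000 = 0.5589.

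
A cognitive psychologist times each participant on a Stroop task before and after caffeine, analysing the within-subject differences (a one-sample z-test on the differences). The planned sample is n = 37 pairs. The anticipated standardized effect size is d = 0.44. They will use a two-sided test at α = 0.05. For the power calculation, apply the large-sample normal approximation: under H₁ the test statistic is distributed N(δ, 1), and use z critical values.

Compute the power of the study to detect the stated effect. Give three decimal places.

Power ≈ 0.763

Noncentrality parameter: δ = d·√n = 0.44 × √37 = 2.6764
Critical value for a two-sided test at α = 0.05: z_{α/2} = 1.960.
Power = Φ(δ − 1.960) + Φ(−δ − 1.960) = Φ(0.716) + Φ(-4.636) = 0.7631 + 0.0000 = 0.7631.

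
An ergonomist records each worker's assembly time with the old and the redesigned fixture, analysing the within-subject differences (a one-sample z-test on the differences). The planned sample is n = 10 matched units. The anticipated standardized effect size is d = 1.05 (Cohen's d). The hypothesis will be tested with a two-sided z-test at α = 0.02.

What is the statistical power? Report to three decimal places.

Power ≈ 0.840

Noncentrality parameter: δ = d·√n = 1.05 × √10 = 3.3204
Two-sided α = 0.02 → critical value z_{0.01} = 2.326.
Power = Φ(δ − 2.326) + Φ(−δ − 2.326) = Φ(0.994) + Φ(-5.647) = 0.8399 + 0.0000 = 0.8399.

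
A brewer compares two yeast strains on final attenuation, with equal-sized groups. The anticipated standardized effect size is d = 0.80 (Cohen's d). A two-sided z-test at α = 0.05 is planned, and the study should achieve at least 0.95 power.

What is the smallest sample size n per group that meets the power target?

Set Φ(δ − 1.960) = 0.95; then δ − 1.960 = Φ⁻¹(0.95) = 1.645, giving δ = 3.605.
(Ignoring the negligible lower-tail rejection probability gives the usual closed-form inversion.)
δ = d·√(n/2) ⇒ n = 2(δ/d)² = 2 × (3.605 / 0.80)² = 40.61.
Rounding up, n = 41 per group.

n = 41 per group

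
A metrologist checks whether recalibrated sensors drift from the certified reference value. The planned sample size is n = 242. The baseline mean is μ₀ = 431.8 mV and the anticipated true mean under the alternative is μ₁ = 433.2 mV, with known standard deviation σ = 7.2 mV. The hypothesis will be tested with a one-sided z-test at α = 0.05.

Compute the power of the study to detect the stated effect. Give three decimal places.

Standardized effect: d = |μ₁ − μ₀| / σ = |433.2 − 431.8| / 7.2 = 0.1944
Noncentrality parameter: δ = d·√n = 0.1944 × √242 = 3.0248
Critical value for a one-sided test at α = 0.05: z_α = 1.645.
Power = Φ(δ − 1.645) = Φ(1.380) = 0.9162.

Power ≈ 0.916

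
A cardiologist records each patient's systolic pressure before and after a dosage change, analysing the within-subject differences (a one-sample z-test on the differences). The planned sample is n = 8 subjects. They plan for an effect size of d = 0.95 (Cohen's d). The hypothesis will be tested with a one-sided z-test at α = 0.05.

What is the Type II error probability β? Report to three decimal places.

β ≈ 0.149

Noncentrality parameter: δ = d·√n = 0.95 × √8 = 2.6870
One-sided α = 0.05 → critical value z_{0.05} = 1.645.
Power = Φ(δ − 1.645) = Φ(1.042) = 0.8513.
Type II error: β = 1 − power = 1 − 0.8513 = 0.1487.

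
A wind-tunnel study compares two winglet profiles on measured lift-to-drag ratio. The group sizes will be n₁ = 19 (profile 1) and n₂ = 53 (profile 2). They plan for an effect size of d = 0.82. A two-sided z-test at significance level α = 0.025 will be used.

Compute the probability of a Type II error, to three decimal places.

β ≈ 0.205

Noncentrality parameter: δ = d / √(1/n₁ + 1/n₂) = 0.82 / √(1/19 + 1/53) = 3.0666
Critical value for a two-sided test at α = 0.025: z_{α/2} = 2.241.
Power = Φ(δ − 2.241) + Φ(−δ − 2.241) = Φ(0.825) + Φ(-5.308) = 0.7954 + 0.0000 = 0.7954.
Type II error: β = 1 − power = 1 − 0.7954 = 0.2046.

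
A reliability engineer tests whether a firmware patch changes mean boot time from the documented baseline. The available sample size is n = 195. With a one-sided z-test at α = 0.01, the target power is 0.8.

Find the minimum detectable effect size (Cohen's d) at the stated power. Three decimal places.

Required noncentrality: δ = z_{0.01} + z_{0.20} = 2.326 + 0.842 = 3.168.
δ = d·√n ⇒ d = δ/√n = 3.168/√195 = 0.2269.

d ≈ 0.227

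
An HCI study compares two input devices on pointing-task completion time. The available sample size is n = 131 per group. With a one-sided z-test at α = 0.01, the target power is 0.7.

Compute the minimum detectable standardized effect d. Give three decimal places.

Need Φ(δ − 2.326) = 0.7, so δ = 2.326 + 0.524 = 2.851.
δ = d·√(n/2) ⇒ d = δ/√(n/2) = 2.851/√(131/2) = 0.3522.

d ≈ 0.352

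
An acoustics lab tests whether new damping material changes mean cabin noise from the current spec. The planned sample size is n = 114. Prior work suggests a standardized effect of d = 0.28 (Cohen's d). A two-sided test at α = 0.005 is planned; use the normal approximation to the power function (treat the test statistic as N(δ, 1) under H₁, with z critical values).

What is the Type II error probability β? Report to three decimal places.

β ≈ 0.428

Noncentrality parameter: δ = d·√n = 0.28 × √114 = 2.9896
Critical value for a two-sided test at α = 0.005: z_{α/2} = 2.807.
Power = Φ(δ − 2.807) + Φ(−δ − 2.807) = Φ(0.183) + Φ(-5.797) = 0.5724 + 0.0000 = 0.5724.
Type II error: β = 1 − power = 1 − 0.5724 = 0.4276.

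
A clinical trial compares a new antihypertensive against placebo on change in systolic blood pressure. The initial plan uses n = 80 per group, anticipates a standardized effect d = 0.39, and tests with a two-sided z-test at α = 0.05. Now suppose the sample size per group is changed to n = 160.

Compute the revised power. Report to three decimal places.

With n = 160 per group: δ = d·√(n/2) = 0.39 × √(160/2) = 3.4883. Critical value z_{0.025} = 1.960.
Revised power = Φ(δ − 1.960) + Φ(−δ − 1.960) = Φ(1.528) + Φ(-5.448) = 0.9368 + 0.0000 = 0.9368.

Power ≈ 0.937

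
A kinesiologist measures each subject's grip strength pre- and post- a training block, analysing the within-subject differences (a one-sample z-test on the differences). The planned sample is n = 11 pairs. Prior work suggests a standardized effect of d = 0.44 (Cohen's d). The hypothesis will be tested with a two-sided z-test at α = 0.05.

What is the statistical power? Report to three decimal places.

Noncentrality parameter: δ = d·√n = 0.44 × √11 = 1.4593
Two-sided α = 0.05 → critical value z_{0.025} = 1.960.
Power = Φ(δ − 1.960) + Φ(−δ − 1.960) = Φ(-0.501) + Φ(-3.419) = 0.3083 + 0.0003 = 0.3086.

Power ≈ 0.309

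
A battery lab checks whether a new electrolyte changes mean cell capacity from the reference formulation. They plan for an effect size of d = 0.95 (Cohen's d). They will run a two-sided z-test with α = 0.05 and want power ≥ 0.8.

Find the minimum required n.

For power 0.8 need Φ(δ − z_{0.025}) = 0.8, so δ = z_{0.025} + z_{0.20} = 1.960 + 0.842 = 2.802.
(For δ > 0 the lower-tail rejection region contributes negligibly to power, so the one-term inversion is standard.)
δ = d·√n ⇒ n = (δ/d)² = (2.802 / 0.95)² = 8.70.
Round up to the next whole unit.

n = 9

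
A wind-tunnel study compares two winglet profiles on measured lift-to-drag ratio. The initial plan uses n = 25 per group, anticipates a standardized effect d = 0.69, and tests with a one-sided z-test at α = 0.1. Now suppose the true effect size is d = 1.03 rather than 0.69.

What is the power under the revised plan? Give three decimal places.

With d = 1.03: δ = d·√(n/2) = 1.03 × √(25/2) = 3.6416. Critical value z_{0.1} = 1.282.
Revised power = Φ(δ − 1.282) = Φ(2.360) = 0.9909.

Power ≈ 0.991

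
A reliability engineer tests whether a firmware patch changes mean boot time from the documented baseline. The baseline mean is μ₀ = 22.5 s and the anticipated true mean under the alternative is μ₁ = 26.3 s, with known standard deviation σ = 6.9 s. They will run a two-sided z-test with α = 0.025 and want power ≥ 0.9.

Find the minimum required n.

Standardized effect: d = |μ₁ − μ₀| / σ = |26.3 − 22.5| / 6.9 = 0.5507
Set Φ(δ − 2.241) = 0.9; then δ − 2.241 = Φ⁻¹(0.9) = 1.282, giving δ = 3.523.
(The Φ(−δ − z_{α/2}) term is vanishingly small for δ > 0 and is dropped in the standard sample-size formula.)
δ = d·√n ⇒ n = (δ/d)² = (3.523 / 0.5507)² = 40.92.
Rounding up, n = 41.

n = 41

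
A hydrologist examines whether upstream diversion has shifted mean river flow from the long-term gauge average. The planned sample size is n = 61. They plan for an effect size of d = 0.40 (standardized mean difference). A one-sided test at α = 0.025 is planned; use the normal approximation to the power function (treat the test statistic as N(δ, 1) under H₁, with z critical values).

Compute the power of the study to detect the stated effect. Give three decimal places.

Noncentrality parameter: δ = d·√n = 0.40 × √61 = 3.1241
One-sided α = 0.025 → critical value z_{0.025} = 1.960.
Power = Φ(δ − 1.960) = Φ(1.164) = 0.8778.

Power ≈ 0.878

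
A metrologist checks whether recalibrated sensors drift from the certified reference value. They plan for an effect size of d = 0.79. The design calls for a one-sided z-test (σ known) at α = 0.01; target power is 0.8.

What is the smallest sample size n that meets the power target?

For power 0.8 need Φ(δ − z_{0.01}) = 0.8, so δ = z_{0.01} + z_{0.20} = 2.326 + 0.842 = 3.168.
δ = d·√n ⇒ n = (δ/d)² = (3.168 / 0.79)² = 16.08.
Round up to the next whole unit.

n = 17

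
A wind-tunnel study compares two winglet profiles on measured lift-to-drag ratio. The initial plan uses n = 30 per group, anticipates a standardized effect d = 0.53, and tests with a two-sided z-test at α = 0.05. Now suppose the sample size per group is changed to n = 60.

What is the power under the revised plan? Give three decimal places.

Power ≈ 0.827

With n = 60 per group: δ = d·√(n/2) = 0.53 × √(60/2) = 2.9029. Critical value z_{0.025} = 1.960.
Revised power = Φ(δ − 1.960) + Φ(−δ − 1.960) = Φ(0.943) + Φ(-4.863) = 0.8272 + 0.0000 = 0.8272.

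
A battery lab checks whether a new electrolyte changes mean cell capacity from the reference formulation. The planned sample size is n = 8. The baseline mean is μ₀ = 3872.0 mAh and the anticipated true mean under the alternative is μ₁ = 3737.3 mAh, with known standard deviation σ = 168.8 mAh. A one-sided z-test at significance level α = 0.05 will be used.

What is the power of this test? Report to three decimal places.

Power ≈ 0.730

Standardized effect: d = |μ₁ − μ₀| / σ = |3737.3 − 3872.0| / 168.8 = 0.7980
Noncentrality parameter: δ = d·√n = 0.7980 × √8 = 2.2570
Critical value for a one-sided test at α = 0.05: z_α = 1.645.
Power = Φ(δ − 1.645) = Φ(0.612) = 0.7298.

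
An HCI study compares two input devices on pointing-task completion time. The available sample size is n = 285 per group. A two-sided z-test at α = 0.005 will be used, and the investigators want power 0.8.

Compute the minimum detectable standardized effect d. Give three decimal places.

Required noncentrality: δ = z_{0.0025} + z_{0.20} = 2.807 + 0.842 = 3.649.
(The second rejection-region term Φ(−δ − z_{α/2}) is negligible and dropped.)
δ = d·√(n/2) ⇒ d = δ/√(n/2) = 3.649/√(285/2) = 0.3057.

d ≈ 0.306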